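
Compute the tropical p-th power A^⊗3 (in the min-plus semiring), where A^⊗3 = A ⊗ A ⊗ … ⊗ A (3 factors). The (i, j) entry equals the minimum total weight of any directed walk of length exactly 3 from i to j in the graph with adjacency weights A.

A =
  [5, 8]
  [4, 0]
A^⊗3 =
  [12, 8]
  [4, 0]

Each entry (A^⊗3)_ij equals the minimum over all length-3 walks i = v_0 → v_1 → … → v_3 = j of Σ_t A[v_t][v_{t+1}]. For example, for (i, j) = (0, 1) we minimise over 4 possible intermediate vertex sequences; the minimum is 8, attained along the walk 0 → 1 → 1 → 1.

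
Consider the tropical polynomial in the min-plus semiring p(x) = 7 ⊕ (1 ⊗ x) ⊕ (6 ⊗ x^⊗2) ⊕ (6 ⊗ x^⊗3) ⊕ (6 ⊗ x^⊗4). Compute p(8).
p(8) = 7

A tropical monomial a ⊗ x^⊗i evaluates to a + i · x. Evaluating each term at x = 8:
  Term 0 contributes 7 + 0 · 8 = 7
  Term 1 contributes 1 + 1 · 8 = 9
  Term 2 contributes 6 + 2 · 8 = 22
  Term 3 contributes 6 + 3 · 8 = 30
  Term 4 contributes 6 + 4 · 8 = 38
p(8) = ⊕ of these = min[7, 9, 22, 30, 38] = 7.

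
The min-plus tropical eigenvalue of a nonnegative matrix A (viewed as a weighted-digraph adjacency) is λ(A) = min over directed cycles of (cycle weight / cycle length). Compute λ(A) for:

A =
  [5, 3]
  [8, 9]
λ(A) = 5

Enumerate directed cycles and compute their means (weight / length). Sample:
  cycle 0 → 0: weight = 5, length = 1, mean = 5/1 ≈ 5.000
  cycle 1 → 1: weight = 9, length = 1, mean = 9/1 ≈ 9.000
  cycle 0 → 1 → 0: weight = 11, length = 2, mean = 11/2 ≈ 5.500
  cycle 1 → 0 → 1: weight = 11, length = 2, mean = 11/2 ≈ 5.500
Minimum mean = 5.000, attained e.g. along the cycle 0 → 0 with weight 5 and length 1. So λ(A) = 5/1 = 5.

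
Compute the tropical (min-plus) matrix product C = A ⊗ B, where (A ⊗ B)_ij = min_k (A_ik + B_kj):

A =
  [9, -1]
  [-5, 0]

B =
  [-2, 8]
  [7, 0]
A ⊗ B =
  [6, -1]
  [-7, 0]

Apply the min-plus product entry-by-entry:
  C[0][0] = min over k of (A[0][0] + B[0][0] = 9 + -2 = 7, A[0][1] + B[1][0] = -1 + 7 = 6) = 6 (attained at k = 1)
  C[0][1] = min over k of (A[0][0] + B[0][1] = 9 + 8 = 17, A[0][1] + B[1][1] = -1 + 0 = -1) = -1 (attained at k = 1)
  C[1][0] = min over k of (A[1][0] + B[0][0] = -5 + -2 = -7, A[1][1] + B[1][0] = 0 + 7 = 7) = -7 (attained at k = 0)
  C[1][1] = min over k of (A[1][0] + B[0][1] = -5 + 8 = 3, A[1][1] + B[1][1] = 0 + 0 = 0) = 0 (attained at k = 1)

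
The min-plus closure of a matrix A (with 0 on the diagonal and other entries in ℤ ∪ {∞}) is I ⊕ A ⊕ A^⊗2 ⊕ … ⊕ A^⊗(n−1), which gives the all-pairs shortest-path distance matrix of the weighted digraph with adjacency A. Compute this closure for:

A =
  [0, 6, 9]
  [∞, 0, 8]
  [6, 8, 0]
Closure =
  [0, 6, 9]
  [14, 0, 8]
  [6, 8, 0]

This is the Floyd-Warshall all-pairs shortest-path computation. For each intermediate vertex k = 0, 1, …, 2, update dist[i][j] ← min(dist[i][j], dist[i][k] + dist[k][j]). The final matrix gives, for each (i, j), the minimum total weight of any directed path from i to j (possibly empty when i = j).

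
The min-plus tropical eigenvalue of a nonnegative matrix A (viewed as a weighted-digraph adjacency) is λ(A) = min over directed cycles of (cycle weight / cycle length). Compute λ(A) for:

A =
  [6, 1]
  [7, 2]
λ(A) = 2

Enumerate directed cycles and compute their means (weight / length). Sample:
  cycle 0 → 0: weight = 6, length = 1, mean = 6/1 ≈ 6.000
  cycle 1 → 1: weight = 2, length = 1, mean = 2/1 ≈ 2.000
  cycle 0 → 1 → 0: weight = 8, length = 2, mean = 8/2 ≈ 4.000
  cycle 1 → 0 → 1: weight = 8, length = 2, mean = 8/2 ≈ 4.000
Minimum mean = 2.000, attained e.g. along the cycle 1 → 1 with weight 2 and length 1. So λ(A) = 2/1 = 2.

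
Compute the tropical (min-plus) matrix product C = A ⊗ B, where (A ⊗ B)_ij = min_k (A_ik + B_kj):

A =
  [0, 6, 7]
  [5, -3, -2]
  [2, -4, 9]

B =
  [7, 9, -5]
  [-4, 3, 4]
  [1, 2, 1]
A ⊗ B =
  [2, 9, -5]
  [-7, 0, -1]
  [-8, -1, -3]

Apply the min-plus product entry-by-entry:
  C[0][0] = min over k of (A[0][0] + B[0][0] = 0 + 7 = 7, A[0][1] + B[1][0] = 6 + -4 = 2, A[0][2] + B[2][0] = 7 + 1 = 8) = 2 (attained at k = 1)
  C[0][1] = min over k of (A[0][0] + B[0][1] = 0 + 9 = 9, A[0][1] + B[1][1] = 6 + 3 = 9, A[0][2] + B[2][1] = 7 + 2 = 9) = 9 (attained at k = 0)
  C[0][2] = min over k of (A[0][0] + B[0][2] = 0 + -5 = -5, A[0][1] + B[1][2] = 6 + 4 = 10, A[0][2] + B[2][2] = 7 + 1 = 8) = -5 (attained at k = 0)
  C[1][0] = min over k of (A[1][0] + B[0][0] = 5 + 7 = 12, A[1][1] + B[1][0] = -3 + -4 = -7, A[1][2] + B[2][0] = -2 + 1 = -1) = -7 (attained at k = 1)
  C[1][1] = min over k of (A[1][0] + B[0][1] = 5 + 9 = 14, A[1][1] + B[1][1] = -3 + 3 = 0, A[1][2] + B[2][1] = -2 + 2 = 0) = 0 (attained at k = 1)
  C[1][2] = min over k of (A[1][0] + B[0][2] = 5 + -5 = 0, A[1][1] + B[1][2] = -3 + 4 = 1, A[1][2] + B[2][2] = -2 + 1 = -1) = -1 (attained at k = 2)
  C[2][0] = min over k of (A[2][0] + B[0][0] = 2 + 7 = 9, A[2][1] + B[1][0] = -4 + -4 = -8, A[2][2] + B[2][0] = 9 + 1 = 10) = -8 (attained at k = 1)
  C[2][1] = min over k of (A[2][0] + B[0][1] = 2 + 9 = 11, A[2][1] + B[1][1] = -4 + 3 = -1, A[2][2] + B[2][1] = 9 + 2 = 11) = -1 (attained at k = 1)
  C[2][2] = min over k of (A[2][0] + B[0][2] = 2 + -5 = -3, A[2][1] + B[1][2] = -4 + 4 = 0, A[2][2] + B[2][2] = 9 + 1 = 10) = -3 (attained at k = 0)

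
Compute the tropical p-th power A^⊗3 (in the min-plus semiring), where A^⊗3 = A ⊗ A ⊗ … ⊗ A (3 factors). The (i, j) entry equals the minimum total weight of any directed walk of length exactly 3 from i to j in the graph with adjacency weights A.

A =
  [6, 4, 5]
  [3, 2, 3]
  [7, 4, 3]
A^⊗3 =
  [9, 8, 9]
  [7, 6, 7]
  [9, 8, 9]

Each entry (A^⊗3)_ij equals the minimum over all length-3 walks i = v_0 → v_1 → … → v_3 = j of Σ_t A[v_t][v_{t+1}]. For example, for (i, j) = (0, 2) we minimise over 9 possible intermediate vertex sequences; the minimum is 9, attained along the walk 0 → 1 → 1 → 2.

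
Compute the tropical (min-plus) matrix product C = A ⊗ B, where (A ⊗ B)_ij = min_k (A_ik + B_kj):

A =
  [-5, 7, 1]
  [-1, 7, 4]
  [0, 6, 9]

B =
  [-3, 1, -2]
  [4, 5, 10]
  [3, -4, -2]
A ⊗ B =
  [-8, -4, -7]
  [-4, 0, -3]
  [-3, 1, -2]

Apply the min-plus product entry-by-entry:
  C[0][0] = min over k of (A[0][0] + B[0][0] = -5 + -3 = -8, A[0][1] + B[1][0] = 7 + 4 = 11, A[0][2] + B[2][0] = 1 + 3 = 4) = -8 (attained at k = 0)
  C[0][1] = min over k of (A[0][0] + B[0][1] = -5 + 1 = -4, A[0][1] + B[1][1] = 7 + 5 = 12, A[0][2] + B[2][1] = 1 + -4 = -3) = -4 (attained at k = 0)
  C[0][2] = min over k of (A[0][0] + B[0][2] = -5 + -2 = -7, A[0][1] + B[1][2] = 7 + 10 = 17, A[0][2] + B[2][2] = 1 + -2 = -1) = -7 (attained at k = 0)
  C[1][0] = min over k of (A[1][0] + B[0][0] = -1 + -3 = -4, A[1][1] + B[1][0] = 7 + 4 = 11, A[1][2] + B[2][0] = 4 + 3 = 7) = -4 (attained at k = 0)
  C[1][1] = min over k of (A[1][0] + B[0][1] = -1 + 1 = 0, A[1][1] + B[1][1] = 7 + 5 = 12, A[1][2] + B[2][1] = 4 + -4 = 0) = 0 (attained at k = 0)
  C[1][2] = min over k of (A[1][0] + B[0][2] = -1 + -2 = -3, A[1][1] + B[1][2] = 7 + 10 = 17, A[1][2] + B[2][2] = 4 + -2 = 2) = -3 (attained at k = 0)
  C[2][0] = min over k of (A[2][0] + B[0][0] = 0 + -3 = -3, A[2][1] + B[1][0] = 6 + 4 = 10, A[2][2] + B[2][0] = 9 + 3 = 12) = -3 (attained at k = 0)
  C[2][1] = min over k of (A[2][0] + B[0][1] = 0 + 1 = 1, A[2][1] + B[1][1] = 6 + 5 = 11, A[2][2] + B[2][1] = 9 + -4 = 5) = 1 (attained at k = 0)
  C[2][2] = min over k of (A[2][0] + B[0][2] = 0 + -2 = -2, A[2][1] + B[1][2] = 6 + 10 = 16, A[2][2] + B[2][2] = 9 + -2 = 7) = -2 (attained at k = 0)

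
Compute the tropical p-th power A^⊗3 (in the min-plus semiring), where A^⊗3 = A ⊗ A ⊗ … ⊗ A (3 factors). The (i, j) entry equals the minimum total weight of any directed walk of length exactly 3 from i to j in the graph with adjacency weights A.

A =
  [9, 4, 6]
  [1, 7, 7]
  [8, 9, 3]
A^⊗3 =
  [12, 9, 11]
  [6, 12, 10]
  [13, 14, 9]

Each entry (A^⊗3)_ij equals the minimum over all length-3 walks i = v_0 → v_1 → … → v_3 = j of Σ_t A[v_t][v_{t+1}]. For example, for (i, j) = (0, 2) we minimise over 9 possible intermediate vertex sequences; the minimum is 11, attained along the walk 0 → 1 → 0 → 2.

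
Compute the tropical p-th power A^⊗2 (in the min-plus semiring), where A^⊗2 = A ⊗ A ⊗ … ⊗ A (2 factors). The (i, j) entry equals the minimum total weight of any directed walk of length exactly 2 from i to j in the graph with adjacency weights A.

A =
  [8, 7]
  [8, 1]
A^⊗2 =
  [15, 8]
  [9, 2]

Each entry (A^⊗2)_ij equals the minimum over all length-2 walks i = v_0 → v_1 → … → v_2 = j of Σ_t A[v_t][v_{t+1}]. For example, for (i, j) = (0, 1) we minimise over 2 possible intermediate vertex sequences; the minimum is 8, attained along the walk 0 → 1 → 1.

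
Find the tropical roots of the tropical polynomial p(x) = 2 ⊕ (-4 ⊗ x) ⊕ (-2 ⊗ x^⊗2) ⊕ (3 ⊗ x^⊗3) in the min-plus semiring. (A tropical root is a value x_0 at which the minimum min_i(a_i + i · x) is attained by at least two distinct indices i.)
Roots: {-5, -2, 6}

Each tropical root is a break point of the lower envelope of the lines y = a_i + i · x (there are 4 lines, with slopes 0, 1, ..., 3). Only the lines that attain the minimum somewhere contribute to roots; other lines are dominated. Here the surviving (envelope) indices are i = 3, i = 2, i = 1, i = 0.
Intersections between consecutive envelope lines give the roots: for adjacent envelope indices i < j the intersection is x = (a_i − a_j) / (j − i). Reading off the sorted break points: {-5, -2, 6}.
Verification: at each break x_0, at least two indices attain the minimum of min_i(a_i + i · x_0).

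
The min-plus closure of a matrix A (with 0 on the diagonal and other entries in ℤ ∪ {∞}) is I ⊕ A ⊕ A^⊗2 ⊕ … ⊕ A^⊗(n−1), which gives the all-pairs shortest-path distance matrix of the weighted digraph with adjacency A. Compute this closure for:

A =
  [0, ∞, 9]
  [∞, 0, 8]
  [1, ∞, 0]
Closure =
  [0, ∞, 9]
  [9, 0, 8]
  [1, ∞, 0]

This is the Floyd-Warshall all-pairs shortest-path computation. For each intermediate vertex k = 0, 1, …, 2, update dist[i][j] ← min(dist[i][j], dist[i][k] + dist[k][j]). The final matrix gives, for each (i, j), the minimum total weight of any directed path from i to j (possibly empty when i = j).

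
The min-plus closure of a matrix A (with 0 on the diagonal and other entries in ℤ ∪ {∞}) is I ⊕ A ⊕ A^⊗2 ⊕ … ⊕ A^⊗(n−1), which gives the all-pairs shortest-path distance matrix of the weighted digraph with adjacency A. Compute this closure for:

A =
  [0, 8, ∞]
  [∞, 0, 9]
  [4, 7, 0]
Closure =
  [0, 8, 17]
  [13, 0, 9]
  [4, 7, 0]

This is the Floyd-Warshall all-pairs shortest-path computation. For each intermediate vertex k = 0, 1, …, 2, update dist[i][j] ← min(dist[i][j], dist[i][k] + dist[k][j]). The final matrix gives, for each (i, j), the minimum total weight of any directed path from i to j (possibly empty when i = j).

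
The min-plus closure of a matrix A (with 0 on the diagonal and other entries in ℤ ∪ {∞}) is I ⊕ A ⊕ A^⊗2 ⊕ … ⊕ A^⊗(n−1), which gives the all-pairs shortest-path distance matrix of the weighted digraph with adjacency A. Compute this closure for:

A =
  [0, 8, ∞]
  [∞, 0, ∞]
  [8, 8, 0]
Closure =
  [0, 8, ∞]
  [∞, 0, ∞]
  [8, 8, 0]

This is the Floyd-Warshall all-pairs shortest-path computation. For each intermediate vertex k = 0, 1, …, 2, update dist[i][j] ← min(dist[i][j], dist[i][k] + dist[k][j]). The final matrix gives, for each (i, j), the minimum total weight of any directed path from i to j (possibly empty when i = j).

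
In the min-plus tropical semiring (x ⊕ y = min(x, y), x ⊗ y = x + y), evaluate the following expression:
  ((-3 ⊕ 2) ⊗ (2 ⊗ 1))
((-3 ⊕ 2) ⊗ (2 ⊗ 1)) = 0

Expand innermost to outermost. Recall ⊕ takes the minimum of its arguments and ⊗ takes their sum. Working out the expression ((-3 ⊕ 2) ⊗ (2 ⊗ 1)) gives 0.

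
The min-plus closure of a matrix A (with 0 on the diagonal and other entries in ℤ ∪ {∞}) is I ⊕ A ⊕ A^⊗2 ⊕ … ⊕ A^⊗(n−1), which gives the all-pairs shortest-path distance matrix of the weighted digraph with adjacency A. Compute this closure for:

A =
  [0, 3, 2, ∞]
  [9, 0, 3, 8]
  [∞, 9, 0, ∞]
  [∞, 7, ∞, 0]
Closure =
  [0, 3, 2, 11]
  [9, 0, 3, 8]
  [18, 9, 0, 17]
  [16, 7, 10, 0]

This is the Floyd-Warshall all-pairs shortest-path computation. For each intermediate vertex k = 0, 1, …, 3, update dist[i][j] ← min(dist[i][j], dist[i][k] + dist[k][j]). The final matrix gives, for each (i, j), the minimum total weight of any directed path from i to j (possibly empty when i = j).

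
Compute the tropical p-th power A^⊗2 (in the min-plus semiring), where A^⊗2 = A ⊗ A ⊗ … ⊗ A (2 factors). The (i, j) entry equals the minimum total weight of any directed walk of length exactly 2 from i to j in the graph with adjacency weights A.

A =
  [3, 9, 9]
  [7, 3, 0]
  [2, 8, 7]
A^⊗2 =
  [6, 12, 9]
  [2, 6, 3]
  [5, 11, 8]

Each entry (A^⊗2)_ij equals the minimum over all length-2 walks i = v_0 → v_1 → … → v_2 = j of Σ_t A[v_t][v_{t+1}]. For example, for (i, j) = (0, 2) we minimise over 3 possible intermediate vertex sequences; the minimum is 9, attained along the walk 0 → 1 → 2.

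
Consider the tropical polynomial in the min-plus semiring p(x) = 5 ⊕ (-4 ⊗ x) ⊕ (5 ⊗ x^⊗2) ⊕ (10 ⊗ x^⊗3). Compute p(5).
p(5) = 1

A tropical monomial a ⊗ x^⊗i evaluates to a + i · x. Evaluating each term at x = 5:
  Term 0 contributes 5 + 0 · 5 = 5
  Term 1 contributes -4 + 1 · 5 = 1
  Term 2 contributes 5 + 2 · 5 = 15
  Term 3 contributes 10 + 3 · 5 = 25
p(5) = ⊕ of these = min[5, 1, 15, 25] = 1.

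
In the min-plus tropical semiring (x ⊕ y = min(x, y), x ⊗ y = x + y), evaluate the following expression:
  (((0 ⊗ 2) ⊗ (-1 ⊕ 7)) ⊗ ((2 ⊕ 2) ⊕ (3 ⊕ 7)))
(((0 ⊗ 2) ⊗ (-1 ⊕ 7)) ⊗ ((2 ⊕ 2) ⊕ (3 ⊕ 7))) = 3

Expand innermost to outermost. Recall ⊕ takes the minimum of its arguments and ⊗ takes their sum. Working out the expression (((0 ⊗ 2) ⊗ (-1 ⊕ 7)) ⊗ ((2 ⊕ 2) ⊕ (3 ⊕ 7))) gives 3.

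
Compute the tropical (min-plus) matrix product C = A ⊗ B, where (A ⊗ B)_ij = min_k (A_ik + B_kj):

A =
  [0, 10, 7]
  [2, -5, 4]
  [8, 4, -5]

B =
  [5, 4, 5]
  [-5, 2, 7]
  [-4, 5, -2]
A ⊗ B =
  [3, 4, 5]
  [-10, -3, 2]
  [-9, 0, -7]

Apply the min-plus product entry-by-entry:
  C[0][0] = min over k of (A[0][0] + B[0][0] = 0 + 5 = 5, A[0][1] + B[1][0] = 10 + -5 = 5, A[0][2] + B[2][0] = 7 + -4 = 3) = 3 (attained at k = 2)
  C[0][1] = min over k of (A[0][0] + B[0][1] = 0 + 4 = 4, A[0][1] + B[1][1] = 10 + 2 = 12, A[0][2] + B[2][1] = 7 + 5 = 12) = 4 (attained at k = 0)
  C[0][2] = min over k of (A[0][0] + B[0][2] = 0 + 5 = 5, A[0][1] + B[1][2] = 10 + 7 = 17, A[0][2] + B[2][2] = 7 + -2 = 5) = 5 (attained at k = 0)
  C[1][0] = min over k of (A[1][0] + B[0][0] = 2 + 5 = 7, A[1][1] + B[1][0] = -5 + -5 = -10, A[1][2] + B[2][0] = 4 + -4 = 0) = -10 (attained at k = 1)
  C[1][1] = min over k of (A[1][0] + B[0][1] = 2 + 4 = 6, A[1][1] + B[1][1] = -5 + 2 = -3, A[1][2] + B[2][1] = 4 + 5 = 9) = -3 (attained at k = 1)
  C[1][2] = min over k of (A[1][0] + B[0][2] = 2 + 5 = 7, A[1][1] + B[1][2] = -5 + 7 = 2, A[1][2] + B[2][2] = 4 + -2 = 2) = 2 (attained at k = 1)
  C[2][0] = min over k of (A[2][0] + B[0][0] = 8 + 5 = 13, A[2][1] + B[1][0] = 4 + -5 = -1, A[2][2] + B[2][0] = -5 + -4 = -9) = -9 (attained at k = 2)
  C[2][1] = min over k of (A[2][0] + B[0][1] = 8 + 4 = 12, A[2][1] + B[1][1] = 4 + 2 = 6, A[2][2] + B[2][1] = -5 + 5 = 0) = 0 (attained at k = 2)
  C[2][2] = min over k of (A[2][0] + B[0][2] = 8 + 5 = 13, A[2][1] + B[1][2] = 4 + 7 = 11, A[2][2] + B[2][2] = -5 + -2 = -7) = -7 (attained at k = 2)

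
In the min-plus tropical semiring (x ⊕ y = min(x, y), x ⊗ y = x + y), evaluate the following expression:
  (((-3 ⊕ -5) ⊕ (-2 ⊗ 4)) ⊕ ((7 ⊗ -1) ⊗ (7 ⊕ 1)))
(((-3 ⊕ -5) ⊕ (-2 ⊗ 4)) ⊕ ((7 ⊗ -1) ⊗ (7 ⊕ 1))) = -5

Expand innermost to outermost. Recall ⊕ takes the minimum of its arguments and ⊗ takes their sum. Working out the expression (((-3 ⊕ -5) ⊕ (-2 ⊗ 4)) ⊕ ((7 ⊗ -1) ⊗ (7 ⊕ 1))) gives -5.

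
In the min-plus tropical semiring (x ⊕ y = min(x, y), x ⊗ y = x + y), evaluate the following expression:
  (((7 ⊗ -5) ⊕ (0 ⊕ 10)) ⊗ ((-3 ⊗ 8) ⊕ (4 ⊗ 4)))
(((7 ⊗ -5) ⊕ (0 ⊕ 10)) ⊗ ((-3 ⊗ 8) ⊕ (4 ⊗ 4))) = 5

Expand innermost to outermost. Recall ⊕ takes the minimum of its arguments and ⊗ takes their sum. Working out the expression (((7 ⊗ -5) ⊕ (0 ⊕ 10)) ⊗ ((-3 ⊗ 8) ⊕ (4 ⊗ 4))) gives 5.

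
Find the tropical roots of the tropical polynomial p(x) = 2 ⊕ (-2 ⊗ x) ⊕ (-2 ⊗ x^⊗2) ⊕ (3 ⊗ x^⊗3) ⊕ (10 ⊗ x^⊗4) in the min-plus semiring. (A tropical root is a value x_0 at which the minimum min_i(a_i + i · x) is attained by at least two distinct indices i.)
Roots: {-7, -5, 0, 4}

Each tropical root is a break point of the lower envelope of the lines y = a_i + i · x (there are 5 lines, with slopes 0, 1, ..., 4). Only the lines that attain the minimum somewhere contribute to roots; other lines are dominated. Here the surviving (envelope) indices are i = 4, i = 3, i = 2, i = 1, i = 0.
Intersections between consecutive envelope lines give the roots: for adjacent envelope indices i < j the intersection is x = (a_i − a_j) / (j − i). Reading off the sorted break points: {-7, -5, 0, 4}.
Verification: at each break x_0, at least two indices attain the minimum of min_i(a_i + i · x_0).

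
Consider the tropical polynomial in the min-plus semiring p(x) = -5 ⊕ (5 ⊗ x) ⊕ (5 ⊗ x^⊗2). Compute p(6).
p(6) = -5

A tropical monomial a ⊗ x^⊗i evaluates to a + i · x. Evaluating each term at x = 6:
  Term 0 contributes -5 + 0 · 6 = -5
  Term 1 contributes 5 + 1 · 6 = 11
  Term 2 contributes 5 + 2 · 6 = 17
p(6) = ⊕ of these = min[-5, 11, 17] = -5.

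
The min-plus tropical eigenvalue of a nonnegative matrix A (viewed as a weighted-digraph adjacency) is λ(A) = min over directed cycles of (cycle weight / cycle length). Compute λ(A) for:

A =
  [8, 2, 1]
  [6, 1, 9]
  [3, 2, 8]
λ(A) = 1

Enumerate directed cycles and compute their means (weight / length). Sample:
  cycle 0 → 0: weight = 8, length = 1, mean = 8/1 ≈ 8.000
  cycle 1 → 1: weight = 1, length = 1, mean = 1/1 ≈ 1.000
  cycle 2 → 2: weight = 8, length = 1, mean = 8/1 ≈ 8.000
  cycle 0 → 1 → 0: weight = 8, length = 2, mean = 8/2 ≈ 4.000
  cycle 0 → 2 → 0: weight = 4, length = 2, mean = 4/2 ≈ 2.000
  cycle 1 → 0 → 1: weight = 8, length = 2, mean = 8/2 ≈ 4.000
Minimum mean = 1.000, attained e.g. along the cycle 1 → 1 with weight 1 and length 1. So λ(A) = 1/1 = 1.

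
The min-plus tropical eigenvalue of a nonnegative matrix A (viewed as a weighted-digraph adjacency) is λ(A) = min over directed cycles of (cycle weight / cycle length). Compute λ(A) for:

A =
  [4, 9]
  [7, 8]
λ(A) = 4

Enumerate directed cycles and compute their means (weight / length). Sample:
  cycle 0 → 0: weight = 4, length = 1, mean = 4/1 ≈ 4.000
  cycle 1 → 1: weight = 8, length = 1, mean = 8/1 ≈ 8.000
  cycle 0 → 1 → 0: weight = 16, length = 2, mean = 16/2 ≈ 8.000
  cycle 1 → 0 → 1: weight = 16, length = 2, mean = 16/2 ≈ 8.000
Minimum mean = 4.000, attained e.g. along the cycle 0 → 0 with weight 4 and length 1. So λ(A) = 4/1 = 4.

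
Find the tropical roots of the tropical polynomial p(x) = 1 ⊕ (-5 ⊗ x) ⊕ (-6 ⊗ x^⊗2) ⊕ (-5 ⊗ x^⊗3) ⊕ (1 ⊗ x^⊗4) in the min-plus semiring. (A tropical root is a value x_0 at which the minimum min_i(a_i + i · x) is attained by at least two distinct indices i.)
Roots: {-6, -1, 1, 6}

Each tropical root is a break point of the lower envelope of the lines y = a_i + i · x (there are 5 lines, with slopes 0, 1, ..., 4). Only the lines that attain the minimum somewhere contribute to roots; other lines are dominated. Here the surviving (envelope) indices are i = 4, i = 3, i = 2, i = 1, i = 0.
Intersections between consecutive envelope lines give the roots: for adjacent envelope indices i < j the intersection is x = (a_i − a_j) / (j − i). Reading off the sorted break points: {-6, -1, 1, 6}.
Verification: at each break x_0, at least two indices attain the minimum of min_i(a_i + i · x_0).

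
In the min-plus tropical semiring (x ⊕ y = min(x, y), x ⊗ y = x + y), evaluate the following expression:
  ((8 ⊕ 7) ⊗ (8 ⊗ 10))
((8 ⊕ 7) ⊗ (8 ⊗ 10)) = 25

Expand innermost to outermost. Recall ⊕ takes the minimum of its arguments and ⊗ takes their sum. Working out the expression ((8 ⊕ 7) ⊗ (8 ⊗ 10)) gives 25.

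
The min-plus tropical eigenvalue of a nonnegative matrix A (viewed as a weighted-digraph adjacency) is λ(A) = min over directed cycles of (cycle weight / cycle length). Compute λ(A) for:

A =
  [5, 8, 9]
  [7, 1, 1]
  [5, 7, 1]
λ(A) = 1

Enumerate directed cycles and compute their means (weight / length). Sample:
  cycle 0 → 0: weight = 5, length = 1, mean = 5/1 ≈ 5.000
  cycle 1 → 1: weight = 1, length = 1, mean = 1/1 ≈ 1.000
  cycle 2 → 2: weight = 1, length = 1, mean = 1/1 ≈ 1.000
  cycle 0 → 1 → 0: weight = 15, length = 2, mean = 15/2 ≈ 7.500
  cycle 0 → 2 → 0: weight = 14, length = 2, mean = 14/2 ≈ 7.000
  cycle 1 → 0 → 1: weight = 15, length = 2, mean = 15/2 ≈ 7.500
Minimum mean = 1.000, attained e.g. along the cycle 1 → 1 with weight 1 and length 1. So λ(A) = 1/1 = 1.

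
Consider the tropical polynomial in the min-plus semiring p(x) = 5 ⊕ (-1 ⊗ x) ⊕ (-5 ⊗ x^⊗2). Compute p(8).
p(8) = 5

A tropical monomial a ⊗ x^⊗i evaluates to a + i · x. Evaluating each term at x = 8:
  Term 0 contributes 5 + 0 · 8 = 5
  Term 1 contributes -1 + 1 · 8 = 7
  Term 2 contributes -5 + 2 · 8 = 11
p(8) = ⊕ of these = min[5, 7, 11] = 5.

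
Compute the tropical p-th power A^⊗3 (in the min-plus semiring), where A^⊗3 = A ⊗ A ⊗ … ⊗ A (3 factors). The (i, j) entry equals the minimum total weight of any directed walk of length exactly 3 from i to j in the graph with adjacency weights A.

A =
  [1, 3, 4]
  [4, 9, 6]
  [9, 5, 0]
A^⊗3 =
  [3, 5, 4]
  [6, 8, 6]
  [9, 5, 0]

Each entry (A^⊗3)_ij equals the minimum over all length-3 walks i = v_0 → v_1 → … → v_3 = j of Σ_t A[v_t][v_{t+1}]. For example, for (i, j) = (0, 2) we minimise over 9 possible intermediate vertex sequences; the minimum is 4, attained along the walk 0 → 2 → 2 → 2.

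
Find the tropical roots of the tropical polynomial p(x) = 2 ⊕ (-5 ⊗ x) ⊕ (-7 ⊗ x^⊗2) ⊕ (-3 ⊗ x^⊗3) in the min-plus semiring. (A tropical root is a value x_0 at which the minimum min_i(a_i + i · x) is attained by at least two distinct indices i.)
Roots: {-4, 2, 7}

Each tropical root is a break point of the lower envelope of the lines y = a_i + i · x (there are 4 lines, with slopes 0, 1, ..., 3). Only the lines that attain the minimum somewhere contribute to roots; other lines are dominated. Here the surviving (envelope) indices are i = 3, i = 2, i = 1, i = 0.
Intersections between consecutive envelope lines give the roots: for adjacent envelope indices i < j the intersection is x = (a_i − a_j) / (j − i). Reading off the sorted break points: {-4, 2, 7}.
Verification: at each break x_0, at least two indices attain the minimum of min_i(a_i + i · x_0).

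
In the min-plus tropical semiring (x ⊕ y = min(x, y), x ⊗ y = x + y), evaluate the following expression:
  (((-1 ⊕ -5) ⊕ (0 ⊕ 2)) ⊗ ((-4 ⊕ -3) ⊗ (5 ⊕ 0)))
(((-1 ⊕ -5) ⊕ (0 ⊕ 2)) ⊗ ((-4 ⊕ -3) ⊗ (5 ⊕ 0))) = -9

Expand innermost to outermost. Recall ⊕ takes the minimum of its arguments and ⊗ takes their sum. Working out the expression (((-1 ⊕ -5) ⊕ (0 ⊕ 2)) ⊗ ((-4 ⊕ -3) ⊗ (5 ⊕ 0))) gives -9.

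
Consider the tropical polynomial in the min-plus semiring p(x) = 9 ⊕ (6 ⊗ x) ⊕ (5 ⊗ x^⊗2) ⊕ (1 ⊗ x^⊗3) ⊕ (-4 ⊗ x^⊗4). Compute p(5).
p(5) = 9

A tropical monomial a ⊗ x^⊗i evaluates to a + i · x. Evaluating each term at x = 5:
  Term 0 contributes 9 + 0 · 5 = 9
  Term 1 contributes 6 + 1 · 5 = 11
  Term 2 contributes 5 + 2 · 5 = 15
  Term 3 contributes 1 + 3 · 5 = 16
  Term 4 contributes -4 + 4 · 5 = 16
p(5) = ⊕ of these = min[9, 11, 15, 16, 16] = 9.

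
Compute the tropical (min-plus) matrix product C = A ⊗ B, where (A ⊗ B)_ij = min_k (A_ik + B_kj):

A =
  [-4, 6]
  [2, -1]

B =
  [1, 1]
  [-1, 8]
A ⊗ B =
  [-3, -3]
  [-2, 3]

Apply the min-plus product entry-by-entry:
  C[0][0] = min over k of (A[0][0] + B[0][0] = -4 + 1 = -3, A[0][1] + B[1][0] = 6 + -1 = 5) = -3 (attained at k = 0)
  C[0][1] = min over k of (A[0][0] + B[0][1] = -4 + 1 = -3, A[0][1] + B[1][1] = 6 + 8 = 14) = -3 (attained at k = 0)
  C[1][0] = min over k of (A[1][0] + B[0][0] = 2 + 1 = 3, A[1][1] + B[1][0] = -1 + -1 = -2) = -2 (attained at k = 1)
  C[1][1] = min over k of (A[1][0] + B[0][1] = 2 + 1 = 3, A[1][1] + B[1][1] = -1 + 8 = 7) = 3 (attained at k = 0)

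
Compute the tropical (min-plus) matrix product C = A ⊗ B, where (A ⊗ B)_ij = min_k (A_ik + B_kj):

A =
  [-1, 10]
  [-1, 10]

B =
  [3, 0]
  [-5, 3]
A ⊗ B =
  [2, -1]
  [2, -1]

Apply the min-plus product entry-by-entry:
  C[0][0] = min over k of (A[0][0] + B[0][0] = -1 + 3 = 2, A[0][1] + B[1][0] = 10 + -5 = 5) = 2 (attained at k = 0)
  C[0][1] = min over k of (A[0][0] + B[0][1] = -1 + 0 = -1, A[0][1] + B[1][1] = 10 + 3 = 13) = -1 (attained at k = 0)
  C[1][0] = min over k of (A[1][0] + B[0][0] = -1 + 3 = 2, A[1][1] + B[1][0] = 10 + -5 = 5) = 2 (attained at k = 0)
  C[1][1] = min over k of (A[1][0] + B[0][1] = -1 + 0 = -1, A[1][1] + B[1][1] = 10 + 3 = 13) = -1 (attained at k = 0)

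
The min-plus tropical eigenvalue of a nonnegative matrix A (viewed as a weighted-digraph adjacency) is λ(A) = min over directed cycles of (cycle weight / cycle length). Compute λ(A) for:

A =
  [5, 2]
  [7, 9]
λ(A) = 9/2

Enumerate directed cycles and compute their means (weight / length). Sample:
  cycle 0 → 0: weight = 5, length = 1, mean = 5/1 ≈ 5.000
  cycle 1 → 1: weight = 9, length = 1, mean = 9/1 ≈ 9.000
  cycle 0 → 1 → 0: weight = 9, length = 2, mean = 9/2 ≈ 4.500
  cycle 1 → 0 → 1: weight = 9, length = 2, mean = 9/2 ≈ 4.500
Minimum mean = 4.500, attained e.g. along the cycle 0 → 1 → 0 with weight 9 and length 2. So λ(A) = 9/2 = 9/2.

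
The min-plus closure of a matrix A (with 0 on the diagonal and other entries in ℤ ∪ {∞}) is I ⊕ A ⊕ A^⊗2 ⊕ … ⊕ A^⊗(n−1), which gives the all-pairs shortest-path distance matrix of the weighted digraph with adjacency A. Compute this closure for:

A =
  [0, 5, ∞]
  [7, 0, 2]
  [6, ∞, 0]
Closure =
  [0, 5, 7]
  [7, 0, 2]
  [6, 11, 0]

This is the Floyd-Warshall all-pairs shortest-path computation. For each intermediate vertex k = 0, 1, …, 2, update dist[i][j] ← min(dist[i][j], dist[i][k] + dist[k][j]). The final matrix gives, for each (i, j), the minimum total weight of any directed path from i to j (possibly empty when i = j).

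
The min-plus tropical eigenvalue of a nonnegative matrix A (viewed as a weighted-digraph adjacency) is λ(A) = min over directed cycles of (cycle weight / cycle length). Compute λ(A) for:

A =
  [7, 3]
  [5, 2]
λ(A) = 2

Enumerate directed cycles and compute their means (weight / length). Sample:
  cycle 0 → 0: weight = 7, length = 1, mean = 7/1 ≈ 7.000
  cycle 1 → 1: weight = 2, length = 1, mean = 2/1 ≈ 2.000
  cycle 0 → 1 → 0: weight = 8, length = 2, mean = 8/2 ≈ 4.000
  cycle 1 → 0 → 1: weight = 8, length = 2, mean = 8/2 ≈ 4.000
Minimum mean = 2.000, attained e.g. along the cycle 1 → 1 with weight 2 and length 1. So λ(A) = 2/1 = 2.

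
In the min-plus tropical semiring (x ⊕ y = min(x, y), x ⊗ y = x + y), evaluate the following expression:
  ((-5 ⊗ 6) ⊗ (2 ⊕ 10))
((-5 ⊗ 6) ⊗ (2 ⊕ 10)) = 3

Expand innermost to outermost. Recall ⊕ takes the minimum of its arguments and ⊗ takes their sum. Working out the expression ((-5 ⊗ 6) ⊗ (2 ⊕ 10)) gives 3.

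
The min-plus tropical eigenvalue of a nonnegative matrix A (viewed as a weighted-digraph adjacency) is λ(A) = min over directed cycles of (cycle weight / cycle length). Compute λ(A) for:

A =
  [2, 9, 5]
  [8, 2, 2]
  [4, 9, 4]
λ(A) = 2

Enumerate directed cycles and compute their means (weight / length). Sample:
  cycle 0 → 0: weight = 2, length = 1, mean = 2/1 ≈ 2.000
  cycle 1 → 1: weight = 2, length = 1, mean = 2/1 ≈ 2.000
  cycle 2 → 2: weight = 4, length = 1, mean = 4/1 ≈ 4.000
  cycle 0 → 1 → 0: weight = 17, length = 2, mean = 17/2 ≈ 8.500
  cycle 0 → 2 → 0: weight = 9, length = 2, mean = 9/2 ≈ 4.500
  cycle 1 → 0 → 1: weight = 17, length = 2, mean = 17/2 ≈ 8.500
Minimum mean = 2.000, attained e.g. along the cycle 0 → 0 with weight 2 and length 1. So λ(A) = 2/1 = 2.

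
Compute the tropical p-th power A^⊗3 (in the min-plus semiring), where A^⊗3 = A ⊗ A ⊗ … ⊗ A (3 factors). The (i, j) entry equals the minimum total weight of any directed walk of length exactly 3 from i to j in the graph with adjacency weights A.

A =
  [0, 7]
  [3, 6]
A^⊗3 =
  [0, 7]
  [3, 10]

Each entry (A^⊗3)_ij equals the minimum over all length-3 walks i = v_0 → v_1 → … → v_3 = j of Σ_t A[v_t][v_{t+1}]. For example, for (i, j) = (0, 1) we minimise over 4 possible intermediate vertex sequences; the minimum is 7, attained along the walk 0 → 0 → 0 → 1.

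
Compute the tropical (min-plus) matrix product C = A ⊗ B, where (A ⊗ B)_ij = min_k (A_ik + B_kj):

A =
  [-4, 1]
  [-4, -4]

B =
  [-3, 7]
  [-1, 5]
A ⊗ B =
  [-7, 3]
  [-7, 1]

Apply the min-plus product entry-by-entry:
  C[0][0] = min over k of (A[0][0] + B[0][0] = -4 + -3 = -7, A[0][1] + B[1][0] = 1 + -1 = 0) = -7 (attained at k = 0)
  C[0][1] = min over k of (A[0][0] + B[0][1] = -4 + 7 = 3, A[0][1] + B[1][1] = 1 + 5 = 6) = 3 (attained at k = 0)
  C[1][0] = min over k of (A[1][0] + B[0][0] = -4 + -3 = -7, A[1][1] + B[1][0] = -4 + -1 = -5) = -7 (attained at k = 0)
  C[1][1] = min over k of (A[1][0] + B[0][1] = -4 + 7 = 3, A[1][1] + B[1][1] = -4 + 5 = 1) = 1 (attained at k = 1)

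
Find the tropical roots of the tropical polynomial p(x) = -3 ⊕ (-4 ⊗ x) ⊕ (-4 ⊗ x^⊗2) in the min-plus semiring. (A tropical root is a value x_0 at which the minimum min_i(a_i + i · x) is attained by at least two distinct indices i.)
Roots: {0, 1}

Each tropical root is a break point of the lower envelope of the lines y = a_i + i · x (there are 3 lines, with slopes 0, 1, ..., 2). Only the lines that attain the minimum somewhere contribute to roots; other lines are dominated. Here the surviving (envelope) indices are i = 2, i = 1, i = 0.
Intersections between consecutive envelope lines give the roots: for adjacent envelope indices i < j the intersection is x = (a_i − a_j) / (j − i). Reading off the sorted break points: {0, 1}.
Verification: at each break x_0, at least two indices attain the minimum of min_i(a_i + i · x_0).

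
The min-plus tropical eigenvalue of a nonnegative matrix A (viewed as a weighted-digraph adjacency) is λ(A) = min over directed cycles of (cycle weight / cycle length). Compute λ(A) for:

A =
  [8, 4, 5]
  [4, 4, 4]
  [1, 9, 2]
λ(A) = 2

Enumerate directed cycles and compute their means (weight / length). Sample:
  cycle 0 → 0: weight = 8, length = 1, mean = 8/1 ≈ 8.000
  cycle 1 → 1: weight = 4, length = 1, mean = 4/1 ≈ 4.000
  cycle 2 → 2: weight = 2, length = 1, mean = 2/1 ≈ 2.000
  cycle 0 → 1 → 0: weight = 8, length = 2, mean = 8/2 ≈ 4.000
  cycle 0 → 2 → 0: weight = 6, length = 2, mean = 6/2 ≈ 3.000
  cycle 1 → 0 → 1: weight = 8, length = 2, mean = 8/2 ≈ 4.000
Minimum mean = 2.000, attained e.g. along the cycle 2 → 2 with weight 2 and length 1. So λ(A) = 2/1 = 2.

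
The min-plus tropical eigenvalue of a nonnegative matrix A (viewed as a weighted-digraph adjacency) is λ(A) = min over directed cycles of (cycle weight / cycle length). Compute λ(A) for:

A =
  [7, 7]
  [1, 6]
λ(A) = 4

Enumerate directed cycles and compute their means (weight / length). Sample:
  cycle 0 → 0: weight = 7, length = 1, mean = 7/1 ≈ 7.000
  cycle 1 → 1: weight = 6, length = 1, mean = 6/1 ≈ 6.000
  cycle 0 → 1 → 0: weight = 8, length = 2, mean = 8/2 ≈ 4.000
  cycle 1 → 0 → 1: weight = 8, length = 2, mean = 8/2 ≈ 4.000
Minimum mean = 4.000, attained e.g. along the cycle 0 → 1 → 0 with weight 8 and length 2. So λ(A) = 8/2 = 4.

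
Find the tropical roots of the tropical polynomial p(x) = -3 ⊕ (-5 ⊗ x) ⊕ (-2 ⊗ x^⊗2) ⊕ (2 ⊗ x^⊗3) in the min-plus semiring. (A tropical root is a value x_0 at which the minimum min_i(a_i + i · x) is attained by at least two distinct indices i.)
Roots: {-4, -3, 2}

Each tropical root is a break point of the lower envelope of the lines y = a_i + i · x (there are 4 lines, with slopes 0, 1, ..., 3). Only the lines that attain the minimum somewhere contribute to roots; other lines are dominated. Here the surviving (envelope) indices are i = 3, i = 2, i = 1, i = 0.
Intersections between consecutive envelope lines give the roots: for adjacent envelope indices i < j the intersection is x = (a_i − a_j) / (j − i). Reading off the sorted break points: {-4, -3, 2}.
Verification: at each break x_0, at least two indices attain the minimum of min_i(a_i + i · x_0).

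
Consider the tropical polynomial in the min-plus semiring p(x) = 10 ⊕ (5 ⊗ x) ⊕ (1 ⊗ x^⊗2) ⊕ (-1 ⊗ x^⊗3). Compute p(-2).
p(-2) = -7

A tropical monomial a ⊗ x^⊗i evaluates to a + i · x. Evaluating each term at x = -2:
  Term 0 contributes 10 + 0 · -2 = 10
  Term 1 contributes 5 + 1 · -2 = 3
  Term 2 contributes 1 + 2 · -2 = -3
  Term 3 contributes -1 + 3 · -2 = -7
p(-2) = ⊕ of these = min[10, 3, -3, -7] = -7.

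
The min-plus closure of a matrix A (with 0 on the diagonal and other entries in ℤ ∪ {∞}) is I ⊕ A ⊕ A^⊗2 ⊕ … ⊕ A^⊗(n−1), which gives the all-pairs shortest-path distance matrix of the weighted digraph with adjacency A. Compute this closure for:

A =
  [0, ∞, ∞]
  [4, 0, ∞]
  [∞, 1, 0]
Closure =
  [0, ∞, ∞]
  [4, 0, ∞]
  [5, 1, 0]

This is the Floyd-Warshall all-pairs shortest-path computation. For each intermediate vertex k = 0, 1, …, 2, update dist[i][j] ← min(dist[i][j], dist[i][k] + dist[k][j]). The final matrix gives, for each (i, j), the minimum total weight of any directed path from i to j (possibly empty when i = j).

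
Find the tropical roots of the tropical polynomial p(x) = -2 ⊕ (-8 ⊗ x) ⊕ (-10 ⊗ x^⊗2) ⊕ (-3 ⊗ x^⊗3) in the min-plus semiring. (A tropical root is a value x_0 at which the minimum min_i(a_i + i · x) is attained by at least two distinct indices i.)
Roots: {-7, 2, 6}

Each tropical root is a break point of the lower envelope of the lines y = a_i + i · x (there are 4 lines, with slopes 0, 1, ..., 3). Only the lines that attain the minimum somewhere contribute to roots; other lines are dominated. Here the surviving (envelope) indices are i = 3, i = 2, i = 1, i = 0.
Intersections between consecutive envelope lines give the roots: for adjacent envelope indices i < j the intersection is x = (a_i − a_j) / (j − i). Reading off the sorted break points: {-7, 2, 6}.
Verification: at each break x_0, at least two indices attain the minimum of min_i(a_i + i · x_0).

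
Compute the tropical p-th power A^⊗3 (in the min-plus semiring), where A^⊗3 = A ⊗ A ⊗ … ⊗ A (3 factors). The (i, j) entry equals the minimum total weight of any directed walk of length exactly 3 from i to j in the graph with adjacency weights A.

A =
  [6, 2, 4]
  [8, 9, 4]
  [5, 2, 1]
A^⊗3 =
  [10, 7, 6]
  [10, 7, 6]
  [7, 4, 3]

Each entry (A^⊗3)_ij equals the minimum over all length-3 walks i = v_0 → v_1 → … → v_3 = j of Σ_t A[v_t][v_{t+1}]. For example, for (i, j) = (0, 2) we minimise over 9 possible intermediate vertex sequences; the minimum is 6, attained along the walk 0 → 2 → 2 → 2.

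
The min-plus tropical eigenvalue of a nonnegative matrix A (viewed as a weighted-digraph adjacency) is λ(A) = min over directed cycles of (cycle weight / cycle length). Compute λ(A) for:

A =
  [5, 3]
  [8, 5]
λ(A) = 5

Enumerate directed cycles and compute their means (weight / length). Sample:
  cycle 0 → 0: weight = 5, length = 1, mean = 5/1 ≈ 5.000
  cycle 1 → 1: weight = 5, length = 1, mean = 5/1 ≈ 5.000
  cycle 0 → 1 → 0: weight = 11, length = 2, mean = 11/2 ≈ 5.500
  cycle 1 → 0 → 1: weight = 11, length = 2, mean = 11/2 ≈ 5.500
Minimum mean = 5.000, attained e.g. along the cycle 0 → 0 with weight 5 and length 1. So λ(A) = 5/1 = 5.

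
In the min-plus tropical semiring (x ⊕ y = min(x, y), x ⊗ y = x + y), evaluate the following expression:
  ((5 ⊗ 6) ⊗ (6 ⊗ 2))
((5 ⊗ 6) ⊗ (6 ⊗ 2)) = 19

Expand innermost to outermost. Recall ⊕ takes the minimum of its arguments and ⊗ takes their sum. Working out the expression ((5 ⊗ 6) ⊗ (6 ⊗ 2)) gives 19.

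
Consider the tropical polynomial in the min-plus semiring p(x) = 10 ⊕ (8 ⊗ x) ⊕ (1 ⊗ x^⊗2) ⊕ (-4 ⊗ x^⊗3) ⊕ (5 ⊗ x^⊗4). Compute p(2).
p(2) = 2

A tropical monomial a ⊗ x^⊗i evaluates to a + i · x. Evaluating each term at x = 2:
  Term 0 contributes 10 + 0 · 2 = 10
  Term 1 contributes 8 + 1 · 2 = 10
  Term 2 contributes 1 + 2 · 2 = 5
  Term 3 contributes -4 + 3 · 2 = 2
  Term 4 contributes 5 + 4 · 2 = 13
p(2) = ⊕ of these = min[10, 10, 5, 2, 13] = 2.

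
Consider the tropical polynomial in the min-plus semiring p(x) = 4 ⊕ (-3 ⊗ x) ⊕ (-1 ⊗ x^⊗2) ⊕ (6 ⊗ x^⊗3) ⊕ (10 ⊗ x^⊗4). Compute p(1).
p(1) = -2

A tropical monomial a ⊗ x^⊗i evaluates to a + i · x. Evaluating each term at x = 1:
  Term 0 contributes 4 + 0 · 1 = 4
  Term 1 contributes -3 + 1 · 1 = -2
  Term 2 contributes -1 + 2 · 1 = 1
  Term 3 contributes 6 + 3 · 1 = 9
  Term 4 contributes 10 + 4 · 1 = 14
p(1) = ⊕ of these = min[4, -2, 1, 9, 14] = -2.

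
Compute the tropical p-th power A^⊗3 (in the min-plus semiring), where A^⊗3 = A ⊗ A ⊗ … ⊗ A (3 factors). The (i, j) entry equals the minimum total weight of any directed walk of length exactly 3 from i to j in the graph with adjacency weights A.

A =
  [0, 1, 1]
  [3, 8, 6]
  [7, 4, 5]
A^⊗3 =
  [0, 1, 1]
  [3, 4, 4]
  [7, 8, 8]

Each entry (A^⊗3)_ij equals the minimum over all length-3 walks i = v_0 → v_1 → … → v_3 = j of Σ_t A[v_t][v_{t+1}]. For example, for (i, j) = (0, 2) we minimise over 9 possible intermediate vertex sequences; the minimum is 1, attained along the walk 0 → 0 → 0 → 2.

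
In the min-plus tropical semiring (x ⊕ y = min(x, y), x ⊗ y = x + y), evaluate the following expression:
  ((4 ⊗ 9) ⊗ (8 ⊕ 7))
((4 ⊗ 9) ⊗ (8 ⊕ 7)) = 20

Expand innermost to outermost. Recall ⊕ takes the minimum of its arguments and ⊗ takes their sum. Working out the expression ((4 ⊗ 9) ⊗ (8 ⊕ 7)) gives 20.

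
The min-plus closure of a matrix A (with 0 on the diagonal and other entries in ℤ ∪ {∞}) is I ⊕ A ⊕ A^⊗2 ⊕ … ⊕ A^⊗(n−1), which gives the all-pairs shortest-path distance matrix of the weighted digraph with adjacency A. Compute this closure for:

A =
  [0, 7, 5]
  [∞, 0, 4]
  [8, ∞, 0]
Closure =
  [0, 7, 5]
  [12, 0, 4]
  [8, 15, 0]

This is the Floyd-Warshall all-pairs shortest-path computation. For each intermediate vertex k = 0, 1, …, 2, update dist[i][j] ← min(dist[i][j], dist[i][k] + dist[k][j]). The final matrix gives, for each (i, j), the minimum total weight of any directed path from i to j (possibly empty when i = j).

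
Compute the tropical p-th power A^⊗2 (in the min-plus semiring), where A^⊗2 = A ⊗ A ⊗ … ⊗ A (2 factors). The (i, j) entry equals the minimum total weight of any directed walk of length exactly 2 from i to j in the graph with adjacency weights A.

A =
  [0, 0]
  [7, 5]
A^⊗2 =
  [0, 0]
  [7, 7]

Each entry (A^⊗2)_ij equals the minimum over all length-2 walks i = v_0 → v_1 → … → v_2 = j of Σ_t A[v_t][v_{t+1}]. For example, for (i, j) = (0, 1) we minimise over 2 possible intermediate vertex sequences; the minimum is 0, attained along the walk 0 → 0 → 1.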